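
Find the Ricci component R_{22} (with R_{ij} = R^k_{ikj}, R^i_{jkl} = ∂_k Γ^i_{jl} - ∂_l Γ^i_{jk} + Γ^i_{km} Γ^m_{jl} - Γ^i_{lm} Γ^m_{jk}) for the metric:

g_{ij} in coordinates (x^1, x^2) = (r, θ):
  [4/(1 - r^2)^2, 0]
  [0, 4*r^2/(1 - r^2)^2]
Non-zero Christoffel symbols (Γ^k_{ij} = Γ^k_{ji}):
Γ^r_{r r} = 2*r/(1 - r^2)
Γ^r_{θ θ} = (r^3 + r)/(r^2 - 1)
Γ^θ_{r θ} = (-r^2 - 1)/(r^3 - r)
R^r_{θ r θ} = ∂_r Γ^r_{θ θ} - ∂_θ Γ^r_{θ r} + Γ^r_{r m} Γ^m_{θ θ} - Γ^r_{θ m} Γ^m_{θ r}
  = ((r^4 - 4*r^2 - 1)/(r^2 - 1)^2) - (0) + (-2*r^2*(r^2 + 1)/(r^2 - 1)^2) - (-(r^2 + 1)^2/(r^2 - 1)^2) = -4*r^2/(r^2 - 1)^2
R^θ_{θ θ θ} = 0 (a repeated index in an antisymmetric pair)
R_{θθ} = R^r_{θ r θ} + R^θ_{θ θ θ} = (-4*r^2/(r^2 - 1)^2) + (0) = -4*r^2/(r^2 - 1)^2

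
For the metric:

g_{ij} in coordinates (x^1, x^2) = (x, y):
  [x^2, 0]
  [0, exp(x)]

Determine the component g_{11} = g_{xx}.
With x^1 = x, x^2 = y, g_{11} = g_{xx} is the row-1, column-1 entry of the matrix.
g_{11} = x^2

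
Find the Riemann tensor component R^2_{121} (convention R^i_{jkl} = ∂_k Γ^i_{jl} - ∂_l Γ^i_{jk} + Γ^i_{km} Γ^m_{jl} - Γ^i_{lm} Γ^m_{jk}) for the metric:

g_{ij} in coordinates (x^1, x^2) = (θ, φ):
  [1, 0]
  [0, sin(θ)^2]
Non-zero Christoffel symbols (Γ^k_{ij} = Γ^k_{ji}):
Γ^θ_{φ φ} = -sin(2*θ)/2
Γ^φ_{θ φ} = 1/tan(θ)
R^φ_{θ φ θ} = ∂_φ Γ^φ_{θ θ} - ∂_θ Γ^φ_{θ φ} + Γ^φ_{φ m} Γ^m_{θ θ} - Γ^φ_{θ m} Γ^m_{θ φ}
  = (0) - (-1/sin(θ)^2) + (0) - (1/tan(θ)^2) = 1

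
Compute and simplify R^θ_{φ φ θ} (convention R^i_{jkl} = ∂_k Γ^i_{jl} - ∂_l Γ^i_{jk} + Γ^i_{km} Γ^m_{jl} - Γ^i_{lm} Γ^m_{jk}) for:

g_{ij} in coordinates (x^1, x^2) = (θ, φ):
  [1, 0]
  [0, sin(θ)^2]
Non-zero Christoffel symbols (Γ^k_{ij} = Γ^k_{ji}):
Γ^θ_{φ φ} = -sin(2*θ)/2
Γ^φ_{θ φ} = 1/tan(θ)
R^θ_{φ φ θ} = ∂_φ Γ^θ_{φ θ} - ∂_θ Γ^θ_{φ φ} + Γ^θ_{φ m} Γ^m_{φ θ} - Γ^θ_{θ m} Γ^m_{φ φ}
  = (0) - (-cos(2*θ)) + (-cos(θ)^2) - (0) = -sin(θ)^2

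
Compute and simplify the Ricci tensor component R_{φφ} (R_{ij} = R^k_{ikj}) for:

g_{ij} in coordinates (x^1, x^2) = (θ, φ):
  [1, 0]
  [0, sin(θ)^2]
Non-zero Christoffel symbols (Γ^k_{ij} = Γ^k_{ji}):
Γ^θ_{φ φ} = -sin(2*θ)/2
Γ^φ_{θ φ} = 1/tan(θ)
R^θ_{φ θ φ} = ∂_θ Γ^θ_{φ φ} - ∂_φ Γ^θ_{φ θ} + Γ^θ_{θ m} Γ^m_{φ φ} - Γ^θ_{φ m} Γ^m_{φ θ}
  = (-cos(2*θ)) - (0) + (0) - (-cos(θ)^2) = sin(θ)^2
R^φ_{φ φ φ} = 0 (a repeated index in an antisymmetric pair)
R_{φφ} = R^θ_{φ θ φ} + R^φ_{φ φ φ} = (sin(θ)^2) + (0) = sin(θ)^2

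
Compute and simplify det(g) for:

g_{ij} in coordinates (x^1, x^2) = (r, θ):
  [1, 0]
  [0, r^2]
For a 2×2 metric: det(g) = g_{11}·g_{22} - g_{12}·g_{21}
= (1)·(r^2) - (0)·(0)
= r^2 - 0
det(g) = r^2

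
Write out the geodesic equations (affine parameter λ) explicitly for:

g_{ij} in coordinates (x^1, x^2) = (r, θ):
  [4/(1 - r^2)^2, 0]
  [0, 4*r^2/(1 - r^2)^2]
Geodesic equation: d^2x^k/dλ^2 + Γ^k_{ij} (dx^i/dλ)(dx^j/dλ) = 0.
Non-zero Christoffel symbols:
Γ^r_{r r} = 2*r/(1 - r^2)
Γ^r_{θ θ} = (r^3 + r)/(r^2 - 1)
Γ^θ_{r θ} = (-r^2 - 1)/(r^3 - r)
Substituting (the symmetric pair Γ^k_{ij}, Γ^k_{ji} combines into a factor 2):
d^2r/dλ^2 + (2*r/(1 - r^2)) (dr/dλ)^2 + ((r^3 + r)/(r^2 - 1)) (dθ/dλ)^2 = 0
d^2θ/dλ^2 + ((-2*r^2 - 2)/(r^3 - r)) (dr/dλ)(dθ/dλ) = 0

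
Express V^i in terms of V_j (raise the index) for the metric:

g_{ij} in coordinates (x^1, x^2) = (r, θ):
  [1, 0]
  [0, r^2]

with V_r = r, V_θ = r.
Inverse metric (diagonal): g^{rr} = 1, g^{θθ} = 1/r^2
V^i = g^{ij} V_j:
V^r = (1)(r) + (0)(r) = r
V^θ = (0)(r) + (1/r^2)(r) = 1/r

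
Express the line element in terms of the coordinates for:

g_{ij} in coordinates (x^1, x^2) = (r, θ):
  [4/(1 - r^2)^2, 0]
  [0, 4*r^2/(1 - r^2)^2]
ds^2 = g_{ij} dx^i dx^j; only the non-zero components contribute.
ds^2 = (4/(1 - r^2)^2) dr^2 + (4*r^2/(1 - r^2)^2) dθ^2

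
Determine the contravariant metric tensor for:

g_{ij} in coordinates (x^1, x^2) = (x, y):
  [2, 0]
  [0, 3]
The metric is diagonal, so g^{ij} is diagonal with entries 1/g_{ii}: diag(1/2, 1/3).
g^{ij}:
  [1/2, 0]
  [0, 1/3]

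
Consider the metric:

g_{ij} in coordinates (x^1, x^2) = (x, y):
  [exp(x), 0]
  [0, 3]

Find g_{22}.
With x^1 = x, x^2 = y, g_{22} = g_{yy} is the row-2, column-2 entry of the matrix.
g_{22} = 3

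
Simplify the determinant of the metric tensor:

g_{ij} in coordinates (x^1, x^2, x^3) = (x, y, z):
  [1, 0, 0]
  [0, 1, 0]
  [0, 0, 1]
Diagonal metric: det(g) = g_{11}·g_{22}·g_{33}
= (1)·(1)·(1)
det(g) = 1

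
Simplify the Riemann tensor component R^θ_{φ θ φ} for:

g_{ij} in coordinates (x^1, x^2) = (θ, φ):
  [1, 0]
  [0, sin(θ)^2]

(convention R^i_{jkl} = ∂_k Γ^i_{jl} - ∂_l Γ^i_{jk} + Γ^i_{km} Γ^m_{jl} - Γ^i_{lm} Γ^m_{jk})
Non-zero Christoffel symbols (Γ^k_{ij} = Γ^k_{ji}):
Γ^θ_{φ φ} = -sin(2*θ)/2
Γ^φ_{θ φ} = 1/tan(θ)
R^θ_{φ θ φ} = ∂_θ Γ^θ_{φ φ} - ∂_φ Γ^θ_{φ θ} + Γ^θ_{θ m} Γ^m_{φ φ} - Γ^θ_{φ m} Γ^m_{φ θ}
  = (-cos(2*θ)) - (0) + (0) - (-cos(θ)^2) = sin(θ)^2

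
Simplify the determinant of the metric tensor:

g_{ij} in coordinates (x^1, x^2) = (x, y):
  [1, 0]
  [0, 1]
For a 2×2 metric: det(g) = g_{11}·g_{22} - g_{12}·g_{21}
= (1)·(1) - (0)·(0)
= 1 - 0
det(g) = 1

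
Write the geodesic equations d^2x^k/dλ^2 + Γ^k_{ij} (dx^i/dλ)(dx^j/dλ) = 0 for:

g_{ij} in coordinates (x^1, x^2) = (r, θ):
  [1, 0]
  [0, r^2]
Geodesic equation: d^2x^k/dλ^2 + Γ^k_{ij} (dx^i/dλ)(dx^j/dλ) = 0.
Non-zero Christoffel symbols:
Γ^r_{θ θ} = -r
Γ^θ_{r θ} = 1/r
Substituting (the symmetric pair Γ^k_{ij}, Γ^k_{ji} combines into a factor 2):
d^2r/dλ^2 - r (dθ/dλ)^2 = 0
d^2θ/dλ^2 + (2/r) (dr/dλ)(dθ/dλ) = 0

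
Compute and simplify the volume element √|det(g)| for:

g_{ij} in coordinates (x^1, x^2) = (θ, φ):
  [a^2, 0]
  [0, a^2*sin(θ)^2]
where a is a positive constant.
det(g) = a^4*sin(θ)^2
√|det(g)| = a^2*sin(θ) (taking 0 < θ < π so that |sin(θ)| = sin(θ))
Volume element: dV = a^2*sin(θ) dθ dφ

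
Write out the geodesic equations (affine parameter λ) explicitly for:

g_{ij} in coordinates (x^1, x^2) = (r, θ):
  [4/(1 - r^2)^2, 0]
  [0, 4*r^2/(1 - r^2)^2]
Geodesic equation: d^2x^k/dλ^2 + Γ^k_{ij} (dx^i/dλ)(dx^j/dλ) = 0.
Non-zero Christoffel symbols:
Γ^r_{r r} = 2*r/(1 - r^2)
Γ^r_{θ θ} = (r^3 + r)/(r^2 - 1)
Γ^θ_{r θ} = (-r^2 - 1)/(r^3 - r)
Substituting (the symmetric pair Γ^k_{ij}, Γ^k_{ji} combines into a factor 2):
d^2r/dλ^2 + (2*r/(1 - r^2)) (dr/dλ)^2 + ((r^3 + r)/(r^2 - 1)) (dθ/dλ)^2 = 0
d^2θ/dλ^2 + ((-2*r^2 - 2)/(r^3 - r)) (dr/dλ)(dθ/dλ) = 0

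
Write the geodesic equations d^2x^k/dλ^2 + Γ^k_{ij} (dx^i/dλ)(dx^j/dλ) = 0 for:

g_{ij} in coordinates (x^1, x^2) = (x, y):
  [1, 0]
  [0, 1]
Geodesic equation: d^2x^k/dλ^2 + Γ^k_{ij} (dx^i/dλ)(dx^j/dλ) = 0.
All Christoffel symbols vanish, so the geodesics are straight lines:
d^2x/dλ^2 = 0
d^2y/dλ^2 = 0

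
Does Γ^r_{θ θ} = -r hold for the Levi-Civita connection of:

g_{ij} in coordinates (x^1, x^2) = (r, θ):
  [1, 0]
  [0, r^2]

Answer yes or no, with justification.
Γ^r_{θ θ} = (1/2) g^{rr} (∂_θ g_{rθ} + ∂_θ g_{rθ} - ∂_r g_{θθ}) = (1/2)(1)((0) + (0) - (2*r)) = -r
This equals the proposed value -r.
Yes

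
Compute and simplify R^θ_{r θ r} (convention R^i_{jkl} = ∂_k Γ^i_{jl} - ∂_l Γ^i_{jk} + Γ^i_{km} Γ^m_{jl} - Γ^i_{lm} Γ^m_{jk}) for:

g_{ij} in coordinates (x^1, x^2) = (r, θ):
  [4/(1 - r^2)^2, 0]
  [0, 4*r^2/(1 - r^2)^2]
Non-zero Christoffel symbols (Γ^k_{ij} = Γ^k_{ji}):
Γ^r_{r r} = 2*r/(1 - r^2)
Γ^r_{θ θ} = (r^3 + r)/(r^2 - 1)
Γ^θ_{r θ} = (-r^2 - 1)/(r^3 - r)
R^θ_{r θ r} = ∂_θ Γ^θ_{r r} - ∂_r Γ^θ_{r θ} + Γ^θ_{θ m} Γ^m_{r r} - Γ^θ_{r m} Γ^m_{r θ}
  = (0) - ((r^4 + 4*r^2 - 1)/(r^3 - r)^2) + (2*(r^2 + 1)/(r^2 - 1)^2) - ((r^2 + 1)^2/(r^3 - r)^2) = -4/(r^2 - 1)^2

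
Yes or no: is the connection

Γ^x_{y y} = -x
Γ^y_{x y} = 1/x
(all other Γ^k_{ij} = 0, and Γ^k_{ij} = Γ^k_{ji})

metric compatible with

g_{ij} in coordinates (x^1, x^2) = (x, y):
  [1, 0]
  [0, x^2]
Using ∇_k g_{ij} = ∂_k g_{ij} - Γ^m_{ki} g_{mj} - Γ^m_{kj} g_{im}:
e.g. ∇_x g_{yy} = (2*x) - (x) - (x) = 0
Every component ∇_k g_{ij} vanishes: the connection is metric compatible.
Yes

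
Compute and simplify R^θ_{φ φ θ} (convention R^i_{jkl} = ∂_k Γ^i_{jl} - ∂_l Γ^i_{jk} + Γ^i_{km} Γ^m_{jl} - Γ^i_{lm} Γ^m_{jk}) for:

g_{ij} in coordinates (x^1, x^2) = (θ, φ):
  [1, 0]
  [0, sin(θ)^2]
Non-zero Christoffel symbols (Γ^k_{ij} = Γ^k_{ji}):
Γ^θ_{φ φ} = -sin(2*θ)/2
Γ^φ_{θ φ} = 1/tan(θ)
R^θ_{φ φ θ} = ∂_φ Γ^θ_{φ θ} - ∂_θ Γ^θ_{φ φ} + Γ^θ_{φ m} Γ^m_{φ θ} - Γ^θ_{θ m} Γ^m_{φ φ}
  = (0) - (-cos(2*θ)) + (-cos(θ)^2) - (0) = -sin(θ)^2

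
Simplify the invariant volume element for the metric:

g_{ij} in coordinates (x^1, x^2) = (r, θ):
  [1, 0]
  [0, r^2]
det(g) = r^2
√|det(g)| = r
Volume element: dV = r dr dθ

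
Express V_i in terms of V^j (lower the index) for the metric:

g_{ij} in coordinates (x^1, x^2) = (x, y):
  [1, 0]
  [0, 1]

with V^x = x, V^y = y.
V_i = g_{ij} V^j:
V_x = (1)(x) + (0)(y) = x
V_y = (0)(x) + (1)(y) = y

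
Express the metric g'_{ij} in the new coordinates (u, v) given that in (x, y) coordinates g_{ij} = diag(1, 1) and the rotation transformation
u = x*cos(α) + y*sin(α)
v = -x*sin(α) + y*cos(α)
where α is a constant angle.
Invert the transformation: x = u*cos(α) - v*sin(α), y = u*sin(α) + v*cos(α)
g'_{ij} = (∂x^k/∂x'^i)(∂x^l/∂x'^j) g_{kl}; with g_{kl} = δ_{kl} this is Σ_k (∂x^k/∂x'^i)(∂x^k/∂x'^j).
Jacobian: ∂x/∂u = cos(α), ∂x/∂v = -sin(α), ∂y/∂u = sin(α), ∂y/∂v = cos(α)
g'_{uu} = (cos(α))(cos(α)) + (sin(α))(sin(α)) = 1
g'_{uv} = (cos(α))(-sin(α)) + (sin(α))(cos(α)) = 0
g'_{vv} = (-sin(α))(-sin(α)) + (cos(α))(cos(α)) = 1
g'_{ij} = diag(1, 1)
The Euclidean metric is invariant under rotations.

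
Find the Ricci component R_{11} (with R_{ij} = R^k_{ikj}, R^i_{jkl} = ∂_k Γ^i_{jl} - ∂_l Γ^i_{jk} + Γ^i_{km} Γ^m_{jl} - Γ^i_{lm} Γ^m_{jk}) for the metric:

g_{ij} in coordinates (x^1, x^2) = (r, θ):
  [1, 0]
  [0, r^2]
Non-zero Christoffel symbols (Γ^k_{ij} = Γ^k_{ji}):
Γ^r_{θ θ} = -r
Γ^θ_{r θ} = 1/r
R^r_{r r r} = 0 (a repeated index in an antisymmetric pair)
R^θ_{r θ r} = ∂_θ Γ^θ_{r r} - ∂_r Γ^θ_{r θ} + Γ^θ_{θ m} Γ^m_{r r} - Γ^θ_{r m} Γ^m_{r θ}
  = (0) - (-1/r^2) + (0) - (1/r^2) = 0
R_{rr} = R^r_{r r r} + R^θ_{r θ r} = (0) + (0) = 0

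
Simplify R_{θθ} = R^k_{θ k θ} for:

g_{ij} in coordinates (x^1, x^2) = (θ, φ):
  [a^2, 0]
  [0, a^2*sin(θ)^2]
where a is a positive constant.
Non-zero Christoffel symbols (Γ^k_{ij} = Γ^k_{ji}):
Γ^θ_{φ φ} = -sin(2*θ)/2
Γ^φ_{θ φ} = 1/tan(θ)
R^θ_{θ θ θ} = 0 (a repeated index in an antisymmetric pair)
R^φ_{θ φ θ} = ∂_φ Γ^φ_{θ θ} - ∂_θ Γ^φ_{θ φ} + Γ^φ_{φ m} Γ^m_{θ θ} - Γ^φ_{θ m} Γ^m_{θ φ}
  = (0) - (-1/sin(θ)^2) + (0) - (1/tan(θ)^2) = 1
R_{θθ} = R^θ_{θ θ θ} + R^φ_{θ φ θ} = (0) + (1) = 1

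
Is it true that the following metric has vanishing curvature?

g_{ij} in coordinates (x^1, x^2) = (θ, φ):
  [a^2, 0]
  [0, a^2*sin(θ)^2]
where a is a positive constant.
Non-zero Christoffel symbols:
Γ^θ_{φ φ} = -sin(2*θ)/2
Γ^φ_{θ φ} = 1/tan(θ)
Ricci tensor: R_{θθ} = 1, R_{θφ} = 0, R_{φφ} = sin(θ)^2
The Ricci tensor is non-zero, so the Riemann tensor is non-zero: not flat.
No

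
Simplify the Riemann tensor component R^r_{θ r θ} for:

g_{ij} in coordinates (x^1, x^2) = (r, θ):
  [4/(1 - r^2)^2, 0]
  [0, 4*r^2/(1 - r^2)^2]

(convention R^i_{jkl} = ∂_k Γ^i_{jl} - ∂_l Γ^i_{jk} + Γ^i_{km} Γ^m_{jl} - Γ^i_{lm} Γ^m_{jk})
Non-zero Christoffel symbols (Γ^k_{ij} = Γ^k_{ji}):
Γ^r_{r r} = 2*r/(1 - r^2)
Γ^r_{θ θ} = (r^3 + r)/(r^2 - 1)
Γ^θ_{r θ} = (-r^2 - 1)/(r^3 - r)
R^r_{θ r θ} = ∂_r Γ^r_{θ θ} - ∂_θ Γ^r_{θ r} + Γ^r_{r m} Γ^m_{θ θ} - Γ^r_{θ m} Γ^m_{θ r}
  = ((r^4 - 4*r^2 - 1)/(r^2 - 1)^2) - (0) + (-2*r^2*(r^2 + 1)/(r^2 - 1)^2) - (-(r^2 + 1)^2/(r^2 - 1)^2) = -4*r^2/(r^2 - 1)^2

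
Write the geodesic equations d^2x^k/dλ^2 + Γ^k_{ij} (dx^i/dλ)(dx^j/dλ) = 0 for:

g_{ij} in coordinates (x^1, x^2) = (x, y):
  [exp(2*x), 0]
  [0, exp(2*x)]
Geodesic equation: d^2x^k/dλ^2 + Γ^k_{ij} (dx^i/dλ)(dx^j/dλ) = 0.
Non-zero Christoffel symbols:
Γ^x_{x x} = 1
Γ^x_{y y} = -1
Γ^y_{x y} = 1
Substituting (the symmetric pair Γ^k_{ij}, Γ^k_{ji} combines into a factor 2):
d^2x/dλ^2 + (dx/dλ)^2 - (dy/dλ)^2 = 0
d^2y/dλ^2 + 2 (dx/dλ)(dy/dλ) = 0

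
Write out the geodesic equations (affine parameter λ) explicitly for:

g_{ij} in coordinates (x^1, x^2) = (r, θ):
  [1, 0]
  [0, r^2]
Geodesic equation: d^2x^k/dλ^2 + Γ^k_{ij} (dx^i/dλ)(dx^j/dλ) = 0.
Non-zero Christoffel symbols:
Γ^r_{θ θ} = -r
Γ^θ_{r θ} = 1/r
Substituting (the symmetric pair Γ^k_{ij}, Γ^k_{ji} combines into a factor 2):
d^2r/dλ^2 - r (dθ/dλ)^2 = 0
d^2θ/dλ^2 + (2/r) (dr/dλ)(dθ/dλ) = 0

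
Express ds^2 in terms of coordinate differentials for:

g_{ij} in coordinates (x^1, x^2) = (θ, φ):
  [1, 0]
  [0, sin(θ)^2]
ds^2 = g_{ij} dx^i dx^j; only the non-zero components contribute.
ds^2 = dθ^2 + sin(θ)^2 dφ^2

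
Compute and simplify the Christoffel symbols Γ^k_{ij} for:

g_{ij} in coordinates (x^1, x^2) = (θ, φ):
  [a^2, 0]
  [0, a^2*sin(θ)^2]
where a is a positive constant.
Using Γ^k_{ij} = (1/2) g^{km} (∂_i g_{mj} + ∂_j g_{mi} - ∂_m g_{ij}); the metric is diagonal, so only the m = k term contributes.
Non-zero symbols (using the symmetry Γ^k_{ij} = Γ^k_{ji}):
Γ^θ_{φ φ} = (1/2) g^{θθ} (∂_φ g_{θφ} + ∂_φ g_{θφ} - ∂_θ g_{φφ}) = (1/2)(1/a^2)((0) + (0) - (a^2*sin(2*θ))) = -sin(2*θ)/2
Γ^φ_{θ φ} = (1/2) g^{φφ} (∂_θ g_{φφ} + ∂_φ g_{φθ} - ∂_φ g_{θφ}) = (1/2)(1/(a^2*sin(θ)^2))((a^2*sin(2*θ)) + (0) - (0)) = 1/tan(θ)
All other Christoffel symbols are zero.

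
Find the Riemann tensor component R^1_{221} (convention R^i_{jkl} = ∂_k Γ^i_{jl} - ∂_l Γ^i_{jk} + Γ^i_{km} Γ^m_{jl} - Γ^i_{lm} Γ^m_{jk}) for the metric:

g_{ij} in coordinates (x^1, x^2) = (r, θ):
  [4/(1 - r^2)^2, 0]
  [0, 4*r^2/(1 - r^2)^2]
Non-zero Christoffel symbols (Γ^k_{ij} = Γ^k_{ji}):
Γ^r_{r r} = 2*r/(1 - r^2)
Γ^r_{θ θ} = (r^3 + r)/(r^2 - 1)
Γ^θ_{r θ} = (-r^2 - 1)/(r^3 - r)
R^r_{θ θ r} = ∂_θ Γ^r_{θ r} - ∂_r Γ^r_{θ θ} + Γ^r_{θ m} Γ^m_{θ r} - Γ^r_{r m} Γ^m_{θ θ}
  = (0) - ((r^4 - 4*r^2 - 1)/(r^2 - 1)^2) + (-(r^2 + 1)^2/(r^2 - 1)^2) - (-2*r^2*(r^2 + 1)/(r^2 - 1)^2) = 4*r^2/(r^2 - 1)^2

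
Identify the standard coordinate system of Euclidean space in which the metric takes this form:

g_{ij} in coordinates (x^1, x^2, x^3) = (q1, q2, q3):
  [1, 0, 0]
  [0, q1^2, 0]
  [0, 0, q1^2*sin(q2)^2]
The line element ds^2 = dq1^2 + q1^2 dq2^2 + q1^2 sin(q2)^2 dq3^2 is dr^2 + r^2 dθ^2 + r^2 sin(θ)^2 dφ^2 with q1 = r, q2 = θ, q3 = φ.
spherical coordinates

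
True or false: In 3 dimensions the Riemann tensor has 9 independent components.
n^2(n^2-1)/12 = 9·8/12 = 6 independent components for n = 3.
False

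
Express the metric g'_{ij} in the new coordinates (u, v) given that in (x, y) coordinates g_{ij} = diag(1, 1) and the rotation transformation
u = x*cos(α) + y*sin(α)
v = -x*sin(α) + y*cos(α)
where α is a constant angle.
Invert the transformation: x = u*cos(α) - v*sin(α), y = u*sin(α) + v*cos(α)
g'_{ij} = (∂x^k/∂x'^i)(∂x^l/∂x'^j) g_{kl}; with g_{kl} = δ_{kl} this is Σ_k (∂x^k/∂x'^i)(∂x^k/∂x'^j).
Jacobian: ∂x/∂u = cos(α), ∂x/∂v = -sin(α), ∂y/∂u = sin(α), ∂y/∂v = cos(α)
g'_{uu} = (cos(α))(cos(α)) + (sin(α))(sin(α)) = 1
g'_{uv} = (cos(α))(-sin(α)) + (sin(α))(cos(α)) = 0
g'_{vv} = (-sin(α))(-sin(α)) + (cos(α))(cos(α)) = 1
g'_{ij} = diag(1, 1)
The Euclidean metric is invariant under rotations.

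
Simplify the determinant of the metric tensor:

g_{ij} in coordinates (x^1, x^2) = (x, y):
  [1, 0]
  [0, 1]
For a 2×2 metric: det(g) = g_{11}·g_{22} - g_{12}·g_{21}
= (1)·(1) - (0)·(0)
= 1 - 0
det(g) = 1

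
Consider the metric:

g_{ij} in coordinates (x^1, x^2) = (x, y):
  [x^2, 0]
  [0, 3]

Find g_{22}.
With x^1 = x, x^2 = y, g_{22} = g_{yy} is the row-2, column-2 entry of the matrix.
g_{22} = 3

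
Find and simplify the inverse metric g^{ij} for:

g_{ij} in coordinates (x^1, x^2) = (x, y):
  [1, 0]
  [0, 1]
The metric is diagonal, so g^{ij} is diagonal with entries 1/g_{ii}: diag(1, 1).
g^{ij}:
  [1, 0]
  [0, 1]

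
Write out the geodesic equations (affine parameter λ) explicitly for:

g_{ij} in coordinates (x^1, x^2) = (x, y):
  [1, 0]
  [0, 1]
Geodesic equation: d^2x^k/dλ^2 + Γ^k_{ij} (dx^i/dλ)(dx^j/dλ) = 0.
All Christoffel symbols vanish, so the geodesics are straight lines:
d^2x/dλ^2 = 0
d^2y/dλ^2 = 0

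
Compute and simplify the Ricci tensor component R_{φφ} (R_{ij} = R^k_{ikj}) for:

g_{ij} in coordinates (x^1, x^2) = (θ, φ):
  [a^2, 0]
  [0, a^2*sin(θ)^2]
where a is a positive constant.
Non-zero Christoffel symbols (Γ^k_{ij} = Γ^k_{ji}):
Γ^θ_{φ φ} = -sin(2*θ)/2
Γ^φ_{θ φ} = 1/tan(θ)
R^θ_{φ θ φ} = ∂_θ Γ^θ_{φ φ} - ∂_φ Γ^θ_{φ θ} + Γ^θ_{θ m} Γ^m_{φ φ} - Γ^θ_{φ m} Γ^m_{φ θ}
  = (-cos(2*θ)) - (0) + (0) - (-cos(θ)^2) = sin(θ)^2
R^φ_{φ φ φ} = 0 (a repeated index in an antisymmetric pair)
R_{φφ} = R^θ_{φ θ φ} + R^φ_{φ φ φ} = (sin(θ)^2) + (0) = sin(θ)^2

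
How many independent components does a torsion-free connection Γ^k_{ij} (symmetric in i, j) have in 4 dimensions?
Γ^k_{ij} has n choices for the upper index and n(n+1)/2 independent symmetric lower index pairs.
Total = 4 × 4×5/2 = 4 × 10 = 40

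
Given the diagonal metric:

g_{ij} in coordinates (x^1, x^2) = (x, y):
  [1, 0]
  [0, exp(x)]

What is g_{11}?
With x^1 = x, x^2 = y, g_{11} = g_{xx} is the row-1, column-1 entry of the matrix.
g_{11} = 1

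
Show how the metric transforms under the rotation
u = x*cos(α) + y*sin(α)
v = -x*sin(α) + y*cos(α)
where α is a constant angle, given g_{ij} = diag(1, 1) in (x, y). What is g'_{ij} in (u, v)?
Invert the transformation: x = u*cos(α) - v*sin(α), y = u*sin(α) + v*cos(α)
g'_{ij} = (∂x^k/∂x'^i)(∂x^l/∂x'^j) g_{kl}; with g_{kl} = δ_{kl} this is Σ_k (∂x^k/∂x'^i)(∂x^k/∂x'^j).
Jacobian: ∂x/∂u = cos(α), ∂x/∂v = -sin(α), ∂y/∂u = sin(α), ∂y/∂v = cos(α)
g'_{uu} = (cos(α))(cos(α)) + (sin(α))(sin(α)) = 1
g'_{uv} = (cos(α))(-sin(α)) + (sin(α))(cos(α)) = 0
g'_{vv} = (-sin(α))(-sin(α)) + (cos(α))(cos(α)) = 1
g'_{ij} = diag(1, 1)
The Euclidean metric is invariant under rotations.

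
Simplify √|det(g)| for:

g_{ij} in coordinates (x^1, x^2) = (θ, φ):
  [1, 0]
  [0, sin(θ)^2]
det(g) = sin(θ)^2
√|det(g)| = sin(θ) (taking 0 < θ < π so that |sin(θ)| = sin(θ))
Volume element: dV = sin(θ) dθ dφ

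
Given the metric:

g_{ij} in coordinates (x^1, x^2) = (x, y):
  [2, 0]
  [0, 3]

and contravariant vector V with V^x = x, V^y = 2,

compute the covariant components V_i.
V_i = g_{ij} V^j:
V_x = (2)(x) + (0)(2) = 2*x
V_y = (0)(x) + (3)(2) = 6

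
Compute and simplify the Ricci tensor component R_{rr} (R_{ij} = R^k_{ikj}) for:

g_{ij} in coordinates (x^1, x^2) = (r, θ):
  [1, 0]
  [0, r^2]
Non-zero Christoffel symbols (Γ^k_{ij} = Γ^k_{ji}):
Γ^r_{θ θ} = -r
Γ^θ_{r θ} = 1/r
R^r_{r r r} = 0 (a repeated index in an antisymmetric pair)
R^θ_{r θ r} = ∂_θ Γ^θ_{r r} - ∂_r Γ^θ_{r θ} + Γ^θ_{θ m} Γ^m_{r r} - Γ^θ_{r m} Γ^m_{r θ}
  = (0) - (-1/r^2) + (0) - (1/r^2) = 0
R_{rr} = R^r_{r r r} + R^θ_{r θ r} = (0) + (0) = 0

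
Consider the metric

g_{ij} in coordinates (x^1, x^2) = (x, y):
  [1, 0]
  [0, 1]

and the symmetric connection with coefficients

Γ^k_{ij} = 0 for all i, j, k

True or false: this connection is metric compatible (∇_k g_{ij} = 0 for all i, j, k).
Using ∇_k g_{ij} = ∂_k g_{ij} - Γ^m_{ki} g_{mj} - Γ^m_{kj} g_{im}:
e.g. ∇_x g_{xy} = (0) - (0) - (0) = 0
Every component ∇_k g_{ij} vanishes: the connection is metric compatible.
True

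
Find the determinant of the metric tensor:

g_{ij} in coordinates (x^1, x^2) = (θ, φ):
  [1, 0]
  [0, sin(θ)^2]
For a 2×2 metric: det(g) = g_{11}·g_{22} - g_{12}·g_{21}
= (1)·(sin(θ)^2) - (0)·(0)
= sin(θ)^2 - 0
det(g) = sin(θ)^2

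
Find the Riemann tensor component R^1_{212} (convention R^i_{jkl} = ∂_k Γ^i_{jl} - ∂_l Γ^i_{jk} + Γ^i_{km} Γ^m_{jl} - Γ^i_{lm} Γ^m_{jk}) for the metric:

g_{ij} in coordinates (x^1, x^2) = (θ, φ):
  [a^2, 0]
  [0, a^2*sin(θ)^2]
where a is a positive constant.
Non-zero Christoffel symbols (Γ^k_{ij} = Γ^k_{ji}):
Γ^θ_{φ φ} = -sin(2*θ)/2
Γ^φ_{θ φ} = 1/tan(θ)
R^θ_{φ θ φ} = ∂_θ Γ^θ_{φ φ} - ∂_φ Γ^θ_{φ θ} + Γ^θ_{θ m} Γ^m_{φ φ} - Γ^θ_{φ m} Γ^m_{φ θ}
  = (-cos(2*θ)) - (0) + (0) - (-cos(θ)^2) = sin(θ)^2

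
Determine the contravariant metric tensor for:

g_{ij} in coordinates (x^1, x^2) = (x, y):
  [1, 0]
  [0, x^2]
The metric is diagonal, so g^{ij} is diagonal with entries 1/g_{ii}: diag(1, 1/(x^2)).
g^{ij}:
  [1, 0]
  [0, 1/x^2]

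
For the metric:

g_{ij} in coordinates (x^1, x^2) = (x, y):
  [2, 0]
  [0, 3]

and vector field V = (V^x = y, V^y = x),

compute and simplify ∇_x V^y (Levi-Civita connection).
All Christoffel symbols are zero.
∇_x V^y = ∂_x V^y + Γ^y_{x j} V^j
  = (1) + (0)(y) + (0)(x)
  = 1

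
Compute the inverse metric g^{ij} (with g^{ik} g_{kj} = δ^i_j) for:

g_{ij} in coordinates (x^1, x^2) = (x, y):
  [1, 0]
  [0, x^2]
The metric is diagonal, so g^{ij} is diagonal with entries 1/g_{ii}: diag(1, 1/(x^2)).
g^{ij}:
  [1, 0]
  [0, 1/x^2]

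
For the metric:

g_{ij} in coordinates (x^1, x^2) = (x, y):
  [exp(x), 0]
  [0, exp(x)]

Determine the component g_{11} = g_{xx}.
With x^1 = x, x^2 = y, g_{11} = g_{xx} is the row-1, column-1 entry of the matrix.
g_{11} = exp(x)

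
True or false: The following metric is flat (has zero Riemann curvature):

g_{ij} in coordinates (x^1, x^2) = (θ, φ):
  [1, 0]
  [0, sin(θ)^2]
Non-zero Christoffel symbols:
Γ^θ_{φ φ} = -sin(2*θ)/2
Γ^φ_{θ φ} = 1/tan(θ)
Ricci tensor: R_{θθ} = 1, R_{θφ} = 0, R_{φφ} = sin(θ)^2
The Ricci tensor is non-zero, so the Riemann tensor is non-zero: not flat.
False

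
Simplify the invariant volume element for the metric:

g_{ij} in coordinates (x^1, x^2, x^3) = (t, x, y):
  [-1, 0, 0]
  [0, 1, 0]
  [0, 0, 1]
det(g) = -1
√|det(g)| = 1
Volume element: dV = 1 dt dx dy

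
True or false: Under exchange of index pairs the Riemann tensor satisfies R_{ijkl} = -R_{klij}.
The pair-exchange symmetry has a plus sign: R_{ijkl} = +R_{klij}.
False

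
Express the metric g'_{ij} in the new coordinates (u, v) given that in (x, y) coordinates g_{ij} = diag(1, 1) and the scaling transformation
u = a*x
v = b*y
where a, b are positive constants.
Invert the transformation: x = u/a, y = v/b
g'_{ij} = (∂x^k/∂x'^i)(∂x^l/∂x'^j) g_{kl}; with g_{kl} = δ_{kl} this is Σ_k (∂x^k/∂x'^i)(∂x^k/∂x'^j).
Jacobian: ∂x/∂u = 1/a, ∂x/∂v = 0, ∂y/∂u = 0, ∂y/∂v = 1/b
g'_{uu} = (1/a)(1/a) + (0)(0) = 1/a^2
g'_{uv} = (1/a)(0) + (0)(1/b) = 0
g'_{vv} = (0)(0) + (1/b)(1/b) = 1/b^2
g'_{ij} = diag(1/a^2, 1/b^2)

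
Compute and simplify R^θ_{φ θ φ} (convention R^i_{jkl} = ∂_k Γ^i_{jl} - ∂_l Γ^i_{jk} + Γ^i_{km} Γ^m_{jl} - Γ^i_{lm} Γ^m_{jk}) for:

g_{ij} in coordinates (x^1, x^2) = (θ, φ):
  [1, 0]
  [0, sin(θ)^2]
Non-zero Christoffel symbols (Γ^k_{ij} = Γ^k_{ji}):
Γ^θ_{φ φ} = -sin(2*θ)/2
Γ^φ_{θ φ} = 1/tan(θ)
R^θ_{φ θ φ} = ∂_θ Γ^θ_{φ φ} - ∂_φ Γ^θ_{φ θ} + Γ^θ_{θ m} Γ^m_{φ φ} - Γ^θ_{φ m} Γ^m_{φ θ}
  = (-cos(2*θ)) - (0) + (0) - (-cos(θ)^2) = sin(θ)^2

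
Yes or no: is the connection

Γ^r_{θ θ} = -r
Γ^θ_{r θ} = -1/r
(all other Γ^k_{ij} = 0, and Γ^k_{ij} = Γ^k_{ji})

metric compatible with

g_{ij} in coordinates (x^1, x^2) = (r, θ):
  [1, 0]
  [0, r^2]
Using ∇_k g_{ij} = ∂_k g_{ij} - Γ^m_{ki} g_{mj} - Γ^m_{kj} g_{im}:
∇_r g_{θθ} = (2*r) - (-r) - (-r) = 4*r ≠ 0
So the connection is not metric compatible (it is not the Levi-Civita connection).
No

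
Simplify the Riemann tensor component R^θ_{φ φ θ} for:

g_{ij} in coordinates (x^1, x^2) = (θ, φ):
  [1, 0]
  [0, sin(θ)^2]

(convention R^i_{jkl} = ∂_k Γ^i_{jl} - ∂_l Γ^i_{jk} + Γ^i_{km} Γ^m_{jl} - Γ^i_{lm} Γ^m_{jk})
Non-zero Christoffel symbols (Γ^k_{ij} = Γ^k_{ji}):
Γ^θ_{φ φ} = -sin(2*θ)/2
Γ^φ_{θ φ} = 1/tan(θ)
R^θ_{φ φ θ} = ∂_φ Γ^θ_{φ θ} - ∂_θ Γ^θ_{φ φ} + Γ^θ_{φ m} Γ^m_{φ θ} - Γ^θ_{θ m} Γ^m_{φ φ}
  = (0) - (-cos(2*θ)) + (-cos(θ)^2) - (0) = -sin(θ)^2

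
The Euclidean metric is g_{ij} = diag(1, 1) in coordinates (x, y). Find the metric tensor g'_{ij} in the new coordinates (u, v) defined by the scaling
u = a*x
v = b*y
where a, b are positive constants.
Invert the transformation: x = u/a, y = v/b
g'_{ij} = (∂x^k/∂x'^i)(∂x^l/∂x'^j) g_{kl}; with g_{kl} = δ_{kl} this is Σ_k (∂x^k/∂x'^i)(∂x^k/∂x'^j).
Jacobian: ∂x/∂u = 1/a, ∂x/∂v = 0, ∂y/∂u = 0, ∂y/∂v = 1/b
g'_{uu} = (1/a)(1/a) + (0)(0) = 1/a^2
g'_{uv} = (1/a)(0) + (0)(1/b) = 0
g'_{vv} = (0)(0) + (1/b)(1/b) = 1/b^2
g'_{ij} = diag(1/a^2, 1/b^2)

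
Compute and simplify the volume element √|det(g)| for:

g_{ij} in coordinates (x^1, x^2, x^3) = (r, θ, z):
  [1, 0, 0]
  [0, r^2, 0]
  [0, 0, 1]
det(g) = r^2
√|det(g)| = r
Volume element: dV = r dr dθ dz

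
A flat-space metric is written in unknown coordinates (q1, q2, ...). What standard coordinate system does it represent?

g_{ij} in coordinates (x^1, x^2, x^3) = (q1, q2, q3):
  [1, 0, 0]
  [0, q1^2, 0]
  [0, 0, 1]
The line element ds^2 = dq1^2 + q1^2 dq2^2 + dq3^2 is dr^2 + r^2 dθ^2 + dz^2 with q1 = r, q2 = θ, q3 = z.
cylindrical coordinates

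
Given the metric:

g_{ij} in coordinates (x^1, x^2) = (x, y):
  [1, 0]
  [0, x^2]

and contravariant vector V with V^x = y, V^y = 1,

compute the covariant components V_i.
V_i = g_{ij} V^j:
V_x = (1)(y) + (0)(1) = y
V_y = (0)(y) + (x^2)(1) = x^2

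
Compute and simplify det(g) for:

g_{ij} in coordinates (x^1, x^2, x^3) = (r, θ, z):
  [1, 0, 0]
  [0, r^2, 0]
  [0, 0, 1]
Diagonal metric: det(g) = g_{11}·g_{22}·g_{33}
= (1)·(r^2)·(1)
det(g) = r^2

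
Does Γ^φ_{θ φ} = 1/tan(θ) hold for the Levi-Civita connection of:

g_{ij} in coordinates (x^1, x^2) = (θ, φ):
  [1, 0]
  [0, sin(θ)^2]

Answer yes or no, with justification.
Γ^φ_{θ φ} = (1/2) g^{φφ} (∂_θ g_{φφ} + ∂_φ g_{φθ} - ∂_φ g_{θφ}) = (1/2)(1/sin(θ)^2)((sin(2*θ)) + (0) - (0)) = 1/tan(θ)
This equals the proposed value 1/tan(θ).
Yes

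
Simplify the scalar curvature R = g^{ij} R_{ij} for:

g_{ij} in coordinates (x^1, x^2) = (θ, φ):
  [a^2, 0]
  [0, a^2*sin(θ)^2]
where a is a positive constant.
Non-zero Christoffel symbols (Γ^k_{ij} = Γ^k_{ji}):
Γ^θ_{φ φ} = -sin(2*θ)/2
Γ^φ_{θ φ} = 1/tan(θ)
Ricci tensor (R_{ij} = R^k_{ikj}): R_{θθ} = 1, R_{θφ} = 0, R_{φφ} = sin(θ)^2
Inverse metric: g^{θθ} = 1/a^2, g^{φφ} = 1/(a^2*sin(θ)^2)
R = g^{ij} R_{ij} = (1/a^2)(1) + (1/(a^2*sin(θ)^2))(sin(θ)^2) = 2/a^2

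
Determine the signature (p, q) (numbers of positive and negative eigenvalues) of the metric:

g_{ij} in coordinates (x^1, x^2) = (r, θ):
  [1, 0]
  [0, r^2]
The metric is diagonal, so its eigenvalues are the diagonal entries: 1, r^2 (at a generic point, where coordinate-dependent entries are positive).
2 positive, 0 negative.
(2, 0) - Riemannian (positive definite)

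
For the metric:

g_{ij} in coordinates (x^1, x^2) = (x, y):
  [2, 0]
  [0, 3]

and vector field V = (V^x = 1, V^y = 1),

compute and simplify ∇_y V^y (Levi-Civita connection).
All Christoffel symbols are zero.
∇_y V^y = ∂_y V^y + Γ^y_{y j} V^j
  = (0) + (0)(1) + (0)(1)
  = 0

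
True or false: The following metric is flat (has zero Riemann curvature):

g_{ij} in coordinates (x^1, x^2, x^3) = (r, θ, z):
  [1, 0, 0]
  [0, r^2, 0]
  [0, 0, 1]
Non-zero Christoffel symbols:
Γ^r_{θ θ} = -r
Γ^θ_{r θ} = 1/r
Ricci tensor: R_{rr} = 0, R_{rθ} = 0, R_{rz} = 0, R_{θθ} = 0, R_{θz} = 0, R_{zz} = 0
All R_{ij} vanish; in 3 dimensions the Riemann tensor is fully determined by the Ricci tensor, so R^i_{jkl} = 0: the metric is flat (curvilinear coordinates on flat space).
True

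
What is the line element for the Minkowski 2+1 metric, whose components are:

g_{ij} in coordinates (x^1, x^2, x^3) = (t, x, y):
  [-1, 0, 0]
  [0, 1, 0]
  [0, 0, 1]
ds^2 = g_{ij} dx^i dx^j; only the non-zero components contribute.
ds^2 = -dt^2 + dx^2 + dy^2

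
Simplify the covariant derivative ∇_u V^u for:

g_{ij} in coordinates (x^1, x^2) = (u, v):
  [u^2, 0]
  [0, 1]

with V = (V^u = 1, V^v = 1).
Non-zero Christoffel symbols:
Γ^u_{u u} = 1/u
∇_u V^u = ∂_u V^u + Γ^u_{u j} V^j
  = (0) + (1/u)(1) + (0)(1)
  = 1/u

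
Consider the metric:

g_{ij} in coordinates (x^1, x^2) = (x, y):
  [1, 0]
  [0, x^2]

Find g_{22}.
With x^1 = x, x^2 = y, g_{22} = g_{yy} is the row-2, column-2 entry of the matrix.
g_{22} = x^2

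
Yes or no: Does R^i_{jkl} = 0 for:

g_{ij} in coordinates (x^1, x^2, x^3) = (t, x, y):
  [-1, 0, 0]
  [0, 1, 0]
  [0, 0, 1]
All metric components are constant, so every Christoffel symbol vanishes and R^i_{jkl} = 0.
Yes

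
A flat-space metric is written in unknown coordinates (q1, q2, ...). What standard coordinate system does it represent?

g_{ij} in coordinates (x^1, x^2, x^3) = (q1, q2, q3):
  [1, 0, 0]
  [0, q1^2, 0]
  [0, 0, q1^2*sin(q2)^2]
The line element ds^2 = dq1^2 + q1^2 dq2^2 + q1^2 sin(q2)^2 dq3^2 is dr^2 + r^2 dθ^2 + r^2 sin(θ)^2 dφ^2 with q1 = r, q2 = θ, q3 = φ.
spherical coordinates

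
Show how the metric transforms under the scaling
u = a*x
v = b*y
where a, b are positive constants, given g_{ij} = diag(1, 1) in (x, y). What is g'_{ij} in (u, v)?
Invert the transformation: x = u/a, y = v/b
g'_{ij} = (∂x^k/∂x'^i)(∂x^l/∂x'^j) g_{kl}; with g_{kl} = δ_{kl} this is Σ_k (∂x^k/∂x'^i)(∂x^k/∂x'^j).
Jacobian: ∂x/∂u = 1/a, ∂x/∂v = 0, ∂y/∂u = 0, ∂y/∂v = 1/b
g'_{uu} = (1/a)(1/a) + (0)(0) = 1/a^2
g'_{uv} = (1/a)(0) + (0)(1/b) = 0
g'_{vv} = (0)(0) + (1/b)(1/b) = 1/b^2
g'_{ij} = diag(1/a^2, 1/b^2)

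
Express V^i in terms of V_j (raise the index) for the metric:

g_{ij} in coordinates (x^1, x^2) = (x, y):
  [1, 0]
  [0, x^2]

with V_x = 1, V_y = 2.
Inverse metric (diagonal): g^{xx} = 1, g^{yy} = 1/x^2
V^i = g^{ij} V_j:
V^x = (1)(1) + (0)(2) = 1
V^y = (0)(1) + (1/x^2)(2) = 2/x^2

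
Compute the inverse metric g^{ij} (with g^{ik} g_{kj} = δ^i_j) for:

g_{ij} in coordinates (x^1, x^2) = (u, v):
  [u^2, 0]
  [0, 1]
The metric is diagonal, so g^{ij} is diagonal with entries 1/g_{ii}: diag(1/(u^2), 1).
g^{ij}:
  [1/u^2, 0]
  [0, 1]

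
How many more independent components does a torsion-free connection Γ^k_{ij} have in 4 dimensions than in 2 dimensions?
Independent components in n dimensions: n × n(n+1)/2 = n^2(n+1)/2.
4D: 4 × 10 = 40
2D: 2 × 3 = 6
Difference = 40 - 6 = 34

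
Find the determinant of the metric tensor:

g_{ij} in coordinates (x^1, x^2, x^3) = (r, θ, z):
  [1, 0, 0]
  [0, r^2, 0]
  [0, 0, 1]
Diagonal metric: det(g) = g_{11}·g_{22}·g_{33}
= (1)·(r^2)·(1)
det(g) = r^2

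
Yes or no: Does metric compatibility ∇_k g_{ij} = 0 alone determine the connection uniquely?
One also needs vanishing torsion; metric compatibility plus torsion-freeness singles out the Levi-Civita connection.
No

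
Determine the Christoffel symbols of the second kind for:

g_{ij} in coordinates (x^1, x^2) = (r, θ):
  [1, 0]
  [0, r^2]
Using Γ^k_{ij} = (1/2) g^{km} (∂_i g_{mj} + ∂_j g_{mi} - ∂_m g_{ij}); the metric is diagonal, so only the m = k term contributes.
Non-zero symbols (using the symmetry Γ^k_{ij} = Γ^k_{ji}):
Γ^r_{θ θ} = (1/2) g^{rr} (∂_θ g_{rθ} + ∂_θ g_{rθ} - ∂_r g_{θθ}) = (1/2)(1)((0) + (0) - (2*r)) = -r
Γ^θ_{r θ} = (1/2) g^{θθ} (∂_r g_{θθ} + ∂_θ g_{θr} - ∂_θ g_{rθ}) = (1/2)(1/r^2)((2*r) + (0) - (0)) = 1/r
All other Christoffel symbols are zero.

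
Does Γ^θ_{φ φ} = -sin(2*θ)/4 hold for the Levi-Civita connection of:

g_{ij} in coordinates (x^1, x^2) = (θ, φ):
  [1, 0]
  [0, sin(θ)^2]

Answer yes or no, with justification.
Γ^θ_{φ φ} = (1/2) g^{θθ} (∂_φ g_{θφ} + ∂_φ g_{θφ} - ∂_θ g_{φφ}) = (1/2)(1)((0) + (0) - (sin(2*θ))) = -sin(2*θ)/2
This differs from the proposed value -sin(2*θ)/4.
No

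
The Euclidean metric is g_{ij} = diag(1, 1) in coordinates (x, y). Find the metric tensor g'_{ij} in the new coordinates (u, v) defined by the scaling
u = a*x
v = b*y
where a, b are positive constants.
Invert the transformation: x = u/a, y = v/b
g'_{ij} = (∂x^k/∂x'^i)(∂x^l/∂x'^j) g_{kl}; with g_{kl} = δ_{kl} this is Σ_k (∂x^k/∂x'^i)(∂x^k/∂x'^j).
Jacobian: ∂x/∂u = 1/a, ∂x/∂v = 0, ∂y/∂u = 0, ∂y/∂v = 1/b
g'_{uu} = (1/a)(1/a) + (0)(0) = 1/a^2
g'_{uv} = (1/a)(0) + (0)(1/b) = 0
g'_{vv} = (0)(0) + (1/b)(1/b) = 1/b^2
g'_{ij} = diag(1/a^2, 1/b^2)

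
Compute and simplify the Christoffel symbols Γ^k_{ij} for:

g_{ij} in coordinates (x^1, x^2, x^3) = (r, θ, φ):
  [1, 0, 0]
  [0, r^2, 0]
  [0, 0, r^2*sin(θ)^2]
Using Γ^k_{ij} = (1/2) g^{km} (∂_i g_{mj} + ∂_j g_{mi} - ∂_m g_{ij}); the metric is diagonal, so only the m = k term contributes.
Non-zero symbols (using the symmetry Γ^k_{ij} = Γ^k_{ji}):
Γ^r_{θ θ} = (1/2) g^{rr} (∂_θ g_{rθ} + ∂_θ g_{rθ} - ∂_r g_{θθ}) = (1/2)(1)((0) + (0) - (2*r)) = -r
Γ^r_{φ φ} = (1/2) g^{rr} (∂_φ g_{rφ} + ∂_φ g_{rφ} - ∂_r g_{φφ}) = (1/2)(1)((0) + (0) - (2*r*sin(θ)^2)) = -r*sin(θ)^2
Γ^θ_{r θ} = (1/2) g^{θθ} (∂_r g_{θθ} + ∂_θ g_{θr} - ∂_θ g_{rθ}) = (1/2)(1/r^2)((2*r) + (0) - (0)) = 1/r
Γ^θ_{φ φ} = (1/2) g^{θθ} (∂_φ g_{θφ} + ∂_φ g_{θφ} - ∂_θ g_{φφ}) = (1/2)(1/r^2)((0) + (0) - (r^2*sin(2*θ))) = -sin(2*θ)/2
Γ^φ_{r φ} = (1/2) g^{φφ} (∂_r g_{φφ} + ∂_φ g_{φr} - ∂_φ g_{rφ}) = (1/2)(1/(r^2*sin(θ)^2))((2*r*sin(θ)^2) + (0) - (0)) = 1/r
Γ^φ_{θ φ} = (1/2) g^{φφ} (∂_θ g_{φφ} + ∂_φ g_{φθ} - ∂_φ g_{θφ}) = (1/2)(1/(r^2*sin(θ)^2))((r^2*sin(2*θ)) + (0) - (0)) = 1/tan(θ)
All other Christoffel symbols are zero.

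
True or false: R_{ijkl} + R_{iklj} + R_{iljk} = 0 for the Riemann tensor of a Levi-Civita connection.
This is the first (algebraic) Bianchi identity.
True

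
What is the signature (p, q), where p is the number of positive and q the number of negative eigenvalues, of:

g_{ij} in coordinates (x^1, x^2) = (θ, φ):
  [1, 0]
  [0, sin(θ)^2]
The metric is diagonal, so its eigenvalues are the diagonal entries: 1, sin(θ)^2 (at a generic point, where coordinate-dependent entries are positive).
2 positive, 0 negative.
(2, 0) - Riemannian (positive definite)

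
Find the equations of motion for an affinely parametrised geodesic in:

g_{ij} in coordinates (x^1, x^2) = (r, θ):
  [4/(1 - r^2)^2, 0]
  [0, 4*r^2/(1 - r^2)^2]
Geodesic equation: d^2x^k/dλ^2 + Γ^k_{ij} (dx^i/dλ)(dx^j/dλ) = 0.
Non-zero Christoffel symbols:
Γ^r_{r r} = 2*r/(1 - r^2)
Γ^r_{θ θ} = (r^3 + r)/(r^2 - 1)
Γ^θ_{r θ} = (-r^2 - 1)/(r^3 - r)
Substituting (the symmetric pair Γ^k_{ij}, Γ^k_{ji} combines into a factor 2):
d^2r/dλ^2 + (2*r/(1 - r^2)) (dr/dλ)^2 + ((r^3 + r)/(r^2 - 1)) (dθ/dλ)^2 = 0
d^2θ/dλ^2 + ((-2*r^2 - 2)/(r^3 - r)) (dr/dλ)(dθ/dλ) = 0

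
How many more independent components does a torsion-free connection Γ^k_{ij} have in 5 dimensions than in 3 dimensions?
Independent components in n dimensions: n × n(n+1)/2 = n^2(n+1)/2.
5D: 5 × 15 = 75
3D: 3 × 6 = 18
Difference = 75 - 18 = 57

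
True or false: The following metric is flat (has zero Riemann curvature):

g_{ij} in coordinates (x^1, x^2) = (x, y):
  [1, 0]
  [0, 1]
All metric components are constant, so every Christoffel symbol vanishes and R^i_{jkl} = 0.
True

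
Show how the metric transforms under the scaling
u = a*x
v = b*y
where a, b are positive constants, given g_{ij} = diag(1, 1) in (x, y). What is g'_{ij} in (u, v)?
Invert the transformation: x = u/a, y = v/b
g'_{ij} = (∂x^k/∂x'^i)(∂x^l/∂x'^j) g_{kl}; with g_{kl} = δ_{kl} this is Σ_k (∂x^k/∂x'^i)(∂x^k/∂x'^j).
Jacobian: ∂x/∂u = 1/a, ∂x/∂v = 0, ∂y/∂u = 0, ∂y/∂v = 1/b
g'_{uu} = (1/a)(1/a) + (0)(0) = 1/a^2
g'_{uv} = (1/a)(0) + (0)(1/b) = 0
g'_{vv} = (0)(0) + (1/b)(1/b) = 1/b^2
g'_{ij} = diag(1/a^2, 1/b^2)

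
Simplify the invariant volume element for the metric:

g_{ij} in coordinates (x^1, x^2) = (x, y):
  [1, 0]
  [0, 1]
det(g) = 1
√|det(g)| = 1
Volume element: dV = 1 dx dy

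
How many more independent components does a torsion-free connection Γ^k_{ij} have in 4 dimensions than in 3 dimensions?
Independent components in n dimensions: n × n(n+1)/2 = n^2(n+1)/2.
4D: 4 × 10 = 40
3D: 3 × 6 = 18
Difference = 40 - 18 = 22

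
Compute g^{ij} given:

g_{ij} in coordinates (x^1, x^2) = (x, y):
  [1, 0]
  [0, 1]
The metric is diagonal, so g^{ij} is diagonal with entries 1/g_{ii}: diag(1, 1).
g^{ij}:
  [1, 0]
  [0, 1]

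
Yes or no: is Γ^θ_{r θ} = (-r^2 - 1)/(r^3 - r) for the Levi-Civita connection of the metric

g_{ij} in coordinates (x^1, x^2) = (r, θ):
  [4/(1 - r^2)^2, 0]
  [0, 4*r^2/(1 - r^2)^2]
Γ^θ_{r θ} = (1/2) g^{θθ} (∂_r g_{θθ} + ∂_θ g_{θr} - ∂_θ g_{rθ}) = (1/2)((1 - r^2)^2/(4*r^2))((-8*(r^3 + r)/(r^2 - 1)^3) + (0) - (0)) = (-r^2 - 1)/(r^3 - r)
This equals the proposed value (-r^2 - 1)/(r^3 - r).
Yes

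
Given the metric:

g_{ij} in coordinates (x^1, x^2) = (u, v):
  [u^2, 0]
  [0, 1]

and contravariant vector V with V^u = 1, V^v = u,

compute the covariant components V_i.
V_i = g_{ij} V^j:
V_u = (u^2)(1) + (0)(u) = u^2
V_v = (0)(1) + (1)(u) = u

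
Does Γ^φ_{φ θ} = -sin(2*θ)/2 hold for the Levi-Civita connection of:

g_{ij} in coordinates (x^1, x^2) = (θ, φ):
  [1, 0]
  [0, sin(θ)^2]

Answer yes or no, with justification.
Γ^φ_{φ θ} = (1/2) g^{φφ} (∂_φ g_{φθ} + ∂_θ g_{φφ} - ∂_φ g_{φθ}) = (1/2)(1/sin(θ)^2)((0) + (sin(2*θ)) - (0)) = 1/tan(θ)
This differs from the proposed value -sin(2*θ)/2.
No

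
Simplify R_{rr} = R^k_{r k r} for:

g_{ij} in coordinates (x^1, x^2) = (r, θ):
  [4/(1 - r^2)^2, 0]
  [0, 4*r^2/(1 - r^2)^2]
Non-zero Christoffel symbols (Γ^k_{ij} = Γ^k_{ji}):
Γ^r_{r r} = 2*r/(1 - r^2)
Γ^r_{θ θ} = (r^3 + r)/(r^2 - 1)
Γ^θ_{r θ} = (-r^2 - 1)/(r^3 - r)
R^r_{r r r} = 0 (a repeated index in an antisymmetric pair)
R^θ_{r θ r} = ∂_θ Γ^θ_{r r} - ∂_r Γ^θ_{r θ} + Γ^θ_{θ m} Γ^m_{r r} - Γ^θ_{r m} Γ^m_{r θ}
  = (0) - ((r^4 + 4*r^2 - 1)/(r^3 - r)^2) + (2*(r^2 + 1)/(r^2 - 1)^2) - ((r^2 + 1)^2/(r^3 - r)^2) = -4/(r^2 - 1)^2
R_{rr} = R^r_{r r r} + R^θ_{r θ r} = (0) + (-4/(r^2 - 1)^2) = -4/(r^2 - 1)^2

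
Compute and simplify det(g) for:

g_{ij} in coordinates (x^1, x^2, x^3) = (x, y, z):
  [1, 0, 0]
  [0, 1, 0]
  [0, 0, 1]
Diagonal metric: det(g) = g_{11}·g_{22}·g_{33}
= (1)·(1)·(1)
det(g) = 1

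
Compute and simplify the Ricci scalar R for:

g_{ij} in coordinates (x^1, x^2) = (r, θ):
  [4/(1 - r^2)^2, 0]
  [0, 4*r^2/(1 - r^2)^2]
Non-zero Christoffel symbols (Γ^k_{ij} = Γ^k_{ji}):
Γ^r_{r r} = 2*r/(1 - r^2)
Γ^r_{θ θ} = (r^3 + r)/(r^2 - 1)
Γ^θ_{r θ} = (-r^2 - 1)/(r^3 - r)
Ricci tensor (R_{ij} = R^k_{ikj}): R_{rr} = -4/(r^2 - 1)^2, R_{rθ} = 0, R_{θθ} = -4*r^2/(r^2 - 1)^2
Inverse metric: g^{rr} = (1 - r^2)^2/4, g^{θθ} = (1 - r^2)^2/(4*r^2)
R = g^{ij} R_{ij} = ((1 - r^2)^2/4)(-4/(r^2 - 1)^2) + ((1 - r^2)^2/(4*r^2))(-4*r^2/(r^2 - 1)^2) = -2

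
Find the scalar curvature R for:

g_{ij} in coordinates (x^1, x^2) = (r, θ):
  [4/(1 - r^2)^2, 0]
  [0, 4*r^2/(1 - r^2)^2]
Non-zero Christoffel symbols (Γ^k_{ij} = Γ^k_{ji}):
Γ^r_{r r} = 2*r/(1 - r^2)
Γ^r_{θ θ} = (r^3 + r)/(r^2 - 1)
Γ^θ_{r θ} = (-r^2 - 1)/(r^3 - r)
Ricci tensor (R_{ij} = R^k_{ikj}): R_{rr} = -4/(r^2 - 1)^2, R_{rθ} = 0, R_{θθ} = -4*r^2/(r^2 - 1)^2
Inverse metric: g^{rr} = (1 - r^2)^2/4, g^{θθ} = (1 - r^2)^2/(4*r^2)
R = g^{ij} R_{ij} = ((1 - r^2)^2/4)(-4/(r^2 - 1)^2) + ((1 - r^2)^2/(4*r^2))(-4*r^2/(r^2 - 1)^2) = -2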